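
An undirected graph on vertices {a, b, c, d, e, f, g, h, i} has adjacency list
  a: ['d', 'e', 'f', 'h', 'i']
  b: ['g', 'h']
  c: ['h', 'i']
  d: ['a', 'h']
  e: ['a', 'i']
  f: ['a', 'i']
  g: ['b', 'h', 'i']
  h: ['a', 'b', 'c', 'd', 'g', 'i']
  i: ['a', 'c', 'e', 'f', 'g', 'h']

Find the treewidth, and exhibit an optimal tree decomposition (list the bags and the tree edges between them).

Treewidth 2.
Bags: B1 = {a, h, i}  B2 = {g, h, i}  B3 = {a, f, i}  B4 = {b, g, h}  B5 = {a, d, h}  B6 = {c, h, i}  B7 = {a, e, i}
Tree: B1–B2, B1–B3, B2–B4, B1–B5, B1–B6, B1–B7

Each bag holds 3 vertices, so the decomposition has width 2, which upper-bounds the treewidth. On the other hand G contains the 3-clique {a, e, i}. A clique must lie in a single bag of any decomposition, so no decomposition can have width below 2. Combining the bounds, tw(G) = 2.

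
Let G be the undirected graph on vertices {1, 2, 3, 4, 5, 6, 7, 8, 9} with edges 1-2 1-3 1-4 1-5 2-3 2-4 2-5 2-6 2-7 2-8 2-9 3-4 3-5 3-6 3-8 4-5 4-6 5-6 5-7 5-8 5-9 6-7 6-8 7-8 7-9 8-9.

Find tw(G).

4

A width-4 tree decomposition is:
Bags: B1 = {2, 3, 5, 6, 8}  B2 = {2, 3, 4, 5, 6}  B3 = {2, 5, 6, 7, 8}  B4 = {1, 2, 3, 4, 5}  B5 = {2, 5, 7, 8, 9}
Tree: B1–B2, B1–B3, B2–B4, B3–B5
The largest bag has 5 vertices, giving width 4; this decomposition certifies tw(G) ≤ 4. On the other hand G contains the 5-clique {2, 5, 7, 8, 9}. A clique must lie in a single bag of any decomposition, so no decomposition can have width below 4. Hence tw(G) = 4 exactly.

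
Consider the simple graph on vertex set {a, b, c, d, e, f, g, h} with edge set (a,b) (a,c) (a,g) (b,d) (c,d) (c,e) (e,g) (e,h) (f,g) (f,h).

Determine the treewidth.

A width-2 tree decomposition is:
Bags: B1 = {a, b, d}  B2 = {a, c, d}  B3 = {a, c, g}  B4 = {c, e, g}  B5 = {e, f, g}  B6 = {e, f, h}
Tree: B1–B2, B2–B3, B3–B4, B4–B5, B5–B6
The largest bag has 3 vertices, giving width 2; this decomposition certifies tw(G) ≤ 2. For the lower bound, G contains the cycle b–d–c–a–b, so G is not a forest; only forests have treewidth ≤ 1, hence tw(G) ≥ 2. Hence tw(G) = 2 exactly.

2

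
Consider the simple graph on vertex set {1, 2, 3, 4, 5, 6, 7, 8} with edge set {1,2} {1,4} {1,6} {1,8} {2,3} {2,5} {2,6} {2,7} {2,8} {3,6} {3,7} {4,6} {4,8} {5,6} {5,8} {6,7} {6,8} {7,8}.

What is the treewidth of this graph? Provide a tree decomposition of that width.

Treewidth 3.
Bags: B1 = {2, 5, 6, 8}  B2 = {2, 6, 7, 8}  B3 = {1, 2, 6, 8}  B4 = {2, 3, 6, 7}  B5 = {1, 4, 6, 8}
Tree: B1–B2, B2–B3, B2–B4, B3–B5

The largest bag has 4 vertices, giving width 3; this decomposition certifies tw(G) ≤ 3. On the other hand G contains the 4-clique {1, 2, 6, 8}. A clique must lie in a single bag of any decomposition, so no decomposition can have width below 3. Therefore the treewidth is 3.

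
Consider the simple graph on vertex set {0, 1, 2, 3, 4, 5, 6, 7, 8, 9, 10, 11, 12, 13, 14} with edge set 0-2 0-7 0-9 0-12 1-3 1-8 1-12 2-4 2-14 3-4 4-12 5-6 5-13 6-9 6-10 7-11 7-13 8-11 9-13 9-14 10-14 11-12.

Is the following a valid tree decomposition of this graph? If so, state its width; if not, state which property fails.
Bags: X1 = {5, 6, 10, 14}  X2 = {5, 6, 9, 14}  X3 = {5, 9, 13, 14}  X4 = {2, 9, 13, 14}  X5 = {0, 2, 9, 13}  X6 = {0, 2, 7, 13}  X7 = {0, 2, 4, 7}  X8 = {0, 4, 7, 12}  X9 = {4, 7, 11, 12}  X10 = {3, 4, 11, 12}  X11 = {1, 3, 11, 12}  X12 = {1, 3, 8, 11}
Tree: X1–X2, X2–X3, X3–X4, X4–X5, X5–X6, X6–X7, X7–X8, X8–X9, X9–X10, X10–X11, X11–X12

Vertex coverage: the bags together contain {0, 1, 2, 3, 4, 5, 6, 7, 8, 9, 10, 11, 12, 13, 14}, the full vertex set. Edge coverage: each edge of G has both endpoints in at least one bag. Running intersection: for every vertex, the bags containing it form a connected subtree. All three properties hold, so this is a valid tree decomposition of width max|bag| − 1 = 3, and hence tw(G) ≤ 3.

Yes; width 3.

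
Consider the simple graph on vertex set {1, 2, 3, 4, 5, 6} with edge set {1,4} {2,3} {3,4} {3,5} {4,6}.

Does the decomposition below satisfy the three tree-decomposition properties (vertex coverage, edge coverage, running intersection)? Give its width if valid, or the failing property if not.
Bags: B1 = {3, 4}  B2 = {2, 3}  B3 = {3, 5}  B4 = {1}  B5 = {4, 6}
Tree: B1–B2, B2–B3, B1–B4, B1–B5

A tree decomposition must satisfy three properties: every vertex lies in some bag; for every edge, both endpoints lie together in some bag; and for every vertex, the bags containing it form a connected subtree. Here edge (4,1) lies in no bag, so the decomposition is invalid.

No — edge (4,1) lies in no bag.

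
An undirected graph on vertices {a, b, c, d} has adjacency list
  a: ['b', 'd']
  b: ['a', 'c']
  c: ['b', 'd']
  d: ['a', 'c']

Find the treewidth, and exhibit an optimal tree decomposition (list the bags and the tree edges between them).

The largest bag has 3 vertices, giving width 2; this decomposition certifies tw(G) ≤ 2. Since a–d–c–b–a is a cycle in G, G is not acyclic. Forests are exactly the graphs of treewidth ≤ 1, so tw(G) ≥ 2. Combining the bounds, tw(G) = 2.

Treewidth 2.
One such decomposition:
Bags: B1 = {a, c, d}  B2 = {a, b, c}
Tree: B1–B2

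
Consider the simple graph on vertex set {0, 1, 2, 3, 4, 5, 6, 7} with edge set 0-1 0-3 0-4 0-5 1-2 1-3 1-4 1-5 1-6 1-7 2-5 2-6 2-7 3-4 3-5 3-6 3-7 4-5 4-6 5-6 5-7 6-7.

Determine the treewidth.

A width-4 tree decomposition is:
Bags: B1 = {1, 3, 4, 5, 6}  B2 = {1, 3, 5, 6, 7}  B3 = {1, 2, 5, 6, 7}  B4 = {0, 1, 3, 4, 5}
Tree: B1–B2, B2–B3, B1–B4
Every bag has size at most 5, so the width is 5 − 1 = 4 and tw(G) ≤ 4. Conversely, {1, 2, 5, 6, 7} is a clique of size 5, and the vertices of any clique must share a bag in every tree decomposition; so some bag has ≥ 5 vertices and tw(G) ≥ 4. Therefore the treewidth is 4.

4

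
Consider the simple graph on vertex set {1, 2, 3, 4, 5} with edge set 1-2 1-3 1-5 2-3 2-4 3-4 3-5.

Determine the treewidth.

A width-2 tree decomposition is:
Bags: B1 = {2, 3, 4}  B2 = {1, 2, 3}  B3 = {1, 3, 5}
Tree: B1–B2, B2–B3
Each bag holds 3 vertices, so the decomposition has width 2, which upper-bounds the treewidth. On the other hand G contains the 3-clique {1, 2, 3}. A clique must lie in a single bag of any decomposition, so no decomposition can have width below 2. The upper and lower bounds meet at 2, so that is the treewidth.

2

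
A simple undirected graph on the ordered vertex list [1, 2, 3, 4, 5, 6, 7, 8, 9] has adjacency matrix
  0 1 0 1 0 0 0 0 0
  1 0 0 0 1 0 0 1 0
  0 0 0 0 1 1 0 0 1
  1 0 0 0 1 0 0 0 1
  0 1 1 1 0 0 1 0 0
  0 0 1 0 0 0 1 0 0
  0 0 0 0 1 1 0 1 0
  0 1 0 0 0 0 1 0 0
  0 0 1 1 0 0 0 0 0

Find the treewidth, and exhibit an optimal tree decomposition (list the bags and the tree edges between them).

Treewidth 3.
Bags: B1 = {1, 2, 4, 9}  B2 = {2, 4, 5, 9}  B3 = {2, 3, 5, 9}  B4 = {2, 3, 5, 8}  B5 = {3, 5, 7, 8}  B6 = {3, 6, 7, 8}
Tree: B1–B2, B2–B3, B3–B4, B4–B5, B5–B6

The largest bag has 4 vertices, giving width 3; this decomposition certifies tw(G) ≤ 3. For the lower bound: the 4 vertex sets {1,4,9}, {2}, {5}, {3,6,7,8} are disjoint, each induces a connected subgraph, and every pair is joined by at least one edge of G. Contracting each set to a single vertex therefore yields K_{4} as a minor, and since treewidth is minor-monotone, tw(G) ≥ tw(K_{4}) = 3. The upper and lower bounds meet at 3, so that is the treewidth.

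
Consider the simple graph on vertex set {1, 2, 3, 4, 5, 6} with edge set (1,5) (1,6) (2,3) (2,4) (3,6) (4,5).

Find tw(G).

A width-2 tree decomposition is:
Bags: B1 = {2, 4, 5}  B2 = {1, 2, 5}  B3 = {1, 2, 6}  B4 = {2, 3, 6}
Tree: B1–B2, B2–B3, B3–B4
The largest bag has 3 vertices, giving width 2; this decomposition certifies tw(G) ≤ 2. Since 2–4–5–1–6–3–2 is a cycle in G, G is not acyclic. Forests are exactly the graphs of treewidth ≤ 1, so tw(G) ≥ 2. The upper and lower bounds meet at 2, so that is the treewidth.

2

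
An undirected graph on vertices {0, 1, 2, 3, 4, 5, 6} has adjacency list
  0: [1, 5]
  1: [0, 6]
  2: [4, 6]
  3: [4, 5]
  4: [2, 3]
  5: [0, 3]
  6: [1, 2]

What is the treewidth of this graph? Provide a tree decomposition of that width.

The largest bag has 3 vertices, giving width 2; this decomposition certifies tw(G) ≤ 2. Since 4–2–6–1–0–5–3–4 is a cycle in G, G is not acyclic. Forests are exactly the graphs of treewidth ≤ 1, so tw(G) ≥ 2. The upper and lower bounds meet at 2, so that is the treewidth.

Treewidth 2.
Bags: B1 = {2, 4, 6}  B2 = {1, 4, 6}  B3 = {0, 1, 4}  B4 = {0, 4, 5}  B5 = {3, 4, 5}
Tree: B1–B2, B2–B3, B3–B4, B4–B5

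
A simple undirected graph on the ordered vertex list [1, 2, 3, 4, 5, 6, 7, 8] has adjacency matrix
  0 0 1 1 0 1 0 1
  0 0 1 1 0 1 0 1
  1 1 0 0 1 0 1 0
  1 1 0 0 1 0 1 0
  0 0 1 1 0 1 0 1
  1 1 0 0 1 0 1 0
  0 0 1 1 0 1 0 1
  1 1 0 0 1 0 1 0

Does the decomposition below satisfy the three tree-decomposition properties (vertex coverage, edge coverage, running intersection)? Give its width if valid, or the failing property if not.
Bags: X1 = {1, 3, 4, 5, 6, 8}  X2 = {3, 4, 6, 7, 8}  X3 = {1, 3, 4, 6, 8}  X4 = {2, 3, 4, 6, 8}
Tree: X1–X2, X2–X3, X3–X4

A tree decomposition must satisfy three properties: every vertex lies in some bag; for every edge, both endpoints lie together in some bag; and for every vertex, the bags containing it form a connected subtree. Here bags containing vertex 1 are not connected in the tree, so the decomposition is invalid.

No — bags containing vertex 1 are not connected in the tree.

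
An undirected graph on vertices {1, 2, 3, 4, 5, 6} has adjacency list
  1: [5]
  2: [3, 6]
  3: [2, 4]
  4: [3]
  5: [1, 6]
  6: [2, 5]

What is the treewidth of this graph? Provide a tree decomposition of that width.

Treewidth 1.
One such decomposition:
Bags: B1 = {1, 5}  B2 = {5, 6}  B3 = {2, 6}  B4 = {2, 3}  B5 = {3, 4}
Tree: B1–B2, B2–B3, B3–B4, B4–B5

The largest bag has 2 vertices, giving width 1; this decomposition certifies tw(G) ≤ 1. G has an edge, so its treewidth is at least 1. Therefore the treewidth is 1.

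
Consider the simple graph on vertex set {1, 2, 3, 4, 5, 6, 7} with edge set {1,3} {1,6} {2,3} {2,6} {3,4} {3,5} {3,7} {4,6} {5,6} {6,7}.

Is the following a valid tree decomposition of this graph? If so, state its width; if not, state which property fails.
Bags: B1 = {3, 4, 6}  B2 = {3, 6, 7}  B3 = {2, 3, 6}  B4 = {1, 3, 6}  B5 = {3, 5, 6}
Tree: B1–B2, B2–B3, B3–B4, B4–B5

Every vertex of G appears in some bag (union = {1, 2, 3, 4, 5, 6, 7}); every edge is covered by a bag; and for each vertex v the set of bags containing v is connected in the bag tree. The decomposition is therefore valid. The largest bag has 3 vertices, so the width is 2.

Yes; width 2.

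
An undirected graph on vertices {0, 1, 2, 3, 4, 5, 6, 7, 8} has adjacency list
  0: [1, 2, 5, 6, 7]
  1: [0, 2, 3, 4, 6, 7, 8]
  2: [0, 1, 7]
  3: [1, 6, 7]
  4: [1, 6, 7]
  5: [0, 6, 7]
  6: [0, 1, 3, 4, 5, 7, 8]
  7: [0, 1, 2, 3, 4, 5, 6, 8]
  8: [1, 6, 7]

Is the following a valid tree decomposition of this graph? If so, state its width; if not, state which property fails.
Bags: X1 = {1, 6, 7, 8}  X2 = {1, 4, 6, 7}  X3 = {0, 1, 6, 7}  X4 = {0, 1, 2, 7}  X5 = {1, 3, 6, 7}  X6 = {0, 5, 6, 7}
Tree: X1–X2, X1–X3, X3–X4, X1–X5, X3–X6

Yes; width 3.

Every vertex of G appears in some bag (union = {0, 1, 2, 3, 4, 5, 6, 7, 8}); every edge is covered by a bag; and for each vertex v the set of bags containing v is connected in the bag tree. The decomposition is therefore valid. The largest bag has 4 vertices, so the width is 3.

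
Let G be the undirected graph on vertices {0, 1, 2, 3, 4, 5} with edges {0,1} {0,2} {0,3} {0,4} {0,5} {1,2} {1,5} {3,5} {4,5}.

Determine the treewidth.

2

A width-2 tree decomposition is:
Bags: B1 = {0, 1, 5}  B2 = {0, 1, 2}  B3 = {0, 4, 5}  B4 = {0, 3, 5}
Tree: B1–B2, B1–B3, B1–B4
Every bag has size at most 3, so the width is 3 − 1 = 2 and tw(G) ≤ 2. On the other hand G contains the 3-clique {0, 1, 2}. A clique must lie in a single bag of any decomposition, so no decomposition can have width below 2. Combining the bounds, tw(G) = 2.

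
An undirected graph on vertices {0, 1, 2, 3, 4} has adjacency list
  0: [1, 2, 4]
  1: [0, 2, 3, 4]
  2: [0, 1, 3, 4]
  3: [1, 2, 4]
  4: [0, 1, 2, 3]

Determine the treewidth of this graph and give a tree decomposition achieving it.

Every bag has size at most 4, so the width is 4 − 1 = 3 and tw(G) ≤ 3. For the lower bound, the 4 vertices {0, 1, 2, 4} are pairwise adjacent, and any tree decomposition puts a clique entirely inside one bag — forcing width ≥ 3. Hence tw(G) = 3 exactly.

Treewidth 3.
Bags: B1 = {0, 1, 2, 4}  B2 = {1, 2, 3, 4}
Tree: B1–B2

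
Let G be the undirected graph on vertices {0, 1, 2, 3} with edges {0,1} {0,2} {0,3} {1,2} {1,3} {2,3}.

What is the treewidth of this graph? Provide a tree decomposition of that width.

A single bag containing all 4 vertices is trivially a valid decomposition of width 3. On the other hand G contains the 4-clique {0, 1, 2, 3}. A clique must lie in a single bag of any decomposition, so no decomposition can have width below 3. Therefore the treewidth is 3.

Treewidth 3.
One optimal decomposition is:
Bags: B1 = {0, 1, 2, 3}
Tree: (single bag)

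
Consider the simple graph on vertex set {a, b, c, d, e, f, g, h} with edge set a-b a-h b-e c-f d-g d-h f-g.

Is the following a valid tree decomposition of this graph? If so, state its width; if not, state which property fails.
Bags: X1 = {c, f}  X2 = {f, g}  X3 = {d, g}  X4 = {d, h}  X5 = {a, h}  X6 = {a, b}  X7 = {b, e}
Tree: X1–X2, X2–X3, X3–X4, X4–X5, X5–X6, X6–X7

Yes; width 1.

Checking the three conditions: (i) the bags cover all of {a, b, c, d, e, f, g, h}; (ii) for each edge, some bag contains both endpoints; (iii) the bags containing any fixed vertex form a subtree. All hold, so the decomposition is valid with width 2 − 1 = 1.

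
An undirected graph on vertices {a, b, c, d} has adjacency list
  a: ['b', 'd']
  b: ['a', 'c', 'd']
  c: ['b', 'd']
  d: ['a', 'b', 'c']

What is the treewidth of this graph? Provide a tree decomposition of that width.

Treewidth 2.
One optimal decomposition is:
Bags: B1 = {b, c, d}  B2 = {a, b, d}
Tree: B1–B2

The largest bag has 3 vertices, giving width 2; this decomposition certifies tw(G) ≤ 2. On the other hand G contains the 3-clique {b, c, d}. A clique must lie in a single bag of any decomposition, so no decomposition can have width below 2. Therefore the treewidth is 2.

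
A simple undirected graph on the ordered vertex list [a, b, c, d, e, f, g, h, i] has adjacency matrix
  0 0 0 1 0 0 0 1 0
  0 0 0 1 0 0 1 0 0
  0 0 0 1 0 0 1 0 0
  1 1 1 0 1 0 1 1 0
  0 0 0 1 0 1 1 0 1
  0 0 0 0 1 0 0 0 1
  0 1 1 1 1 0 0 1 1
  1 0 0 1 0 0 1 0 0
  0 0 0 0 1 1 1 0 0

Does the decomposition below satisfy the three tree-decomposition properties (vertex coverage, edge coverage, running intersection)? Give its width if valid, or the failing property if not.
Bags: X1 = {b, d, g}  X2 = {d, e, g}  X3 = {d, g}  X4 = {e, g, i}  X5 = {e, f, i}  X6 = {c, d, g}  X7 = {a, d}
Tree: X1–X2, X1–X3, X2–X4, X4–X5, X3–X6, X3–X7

No — vertex h appears in no bag.

A tree decomposition must satisfy three properties: every vertex lies in some bag; for every edge, both endpoints lie together in some bag; and for every vertex, the bags containing it form a connected subtree. Here vertex h appears in no bag, so the decomposition is invalid.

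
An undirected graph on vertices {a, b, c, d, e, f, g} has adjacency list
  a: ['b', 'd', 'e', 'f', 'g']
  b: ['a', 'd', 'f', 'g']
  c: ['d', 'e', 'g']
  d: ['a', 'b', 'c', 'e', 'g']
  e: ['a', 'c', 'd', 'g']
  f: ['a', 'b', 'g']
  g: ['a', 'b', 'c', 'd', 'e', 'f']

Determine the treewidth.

A width-3 tree decomposition is:
Bags: B1 = {a, b, d, g}  B2 = {a, d, e, g}  B3 = {a, b, f, g}  B4 = {c, d, e, g}
Tree: B1–B2, B1–B3, B2–B4
Every bag has size at most 4, so the width is 4 − 1 = 3 and tw(G) ≤ 3. Conversely, {c, d, e, g} is a clique of size 4, and the vertices of any clique must share a bag in every tree decomposition; so some bag has ≥ 4 vertices and tw(G) ≥ 3. The upper and lower bounds meet at 3, so that is the treewidth.

3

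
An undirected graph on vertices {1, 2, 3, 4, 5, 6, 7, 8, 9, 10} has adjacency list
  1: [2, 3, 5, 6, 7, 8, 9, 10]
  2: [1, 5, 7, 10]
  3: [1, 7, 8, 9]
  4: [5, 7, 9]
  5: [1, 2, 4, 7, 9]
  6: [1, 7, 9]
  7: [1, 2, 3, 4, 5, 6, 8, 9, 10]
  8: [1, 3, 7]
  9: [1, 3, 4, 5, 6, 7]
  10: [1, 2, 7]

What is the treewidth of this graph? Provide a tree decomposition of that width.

Treewidth 3.
One such decomposition:
Bags: B1 = {1, 3, 7, 9}  B2 = {1, 6, 7, 9}  B3 = {1, 5, 7, 9}  B4 = {1, 3, 7, 8}  B5 = {4, 5, 7, 9}  B6 = {1, 2, 5, 7}  B7 = {1, 2, 7, 10}
Tree: B1–B2, B2–B3, B1–B4, B3–B5, B3–B6, B6–B7

Each bag holds 4 vertices, so the decomposition has width 3, which upper-bounds the treewidth. On the other hand G contains the 4-clique {1, 3, 7, 8}. A clique must lie in a single bag of any decomposition, so no decomposition can have width below 3. The upper and lower bounds meet at 3, so that is the treewidth.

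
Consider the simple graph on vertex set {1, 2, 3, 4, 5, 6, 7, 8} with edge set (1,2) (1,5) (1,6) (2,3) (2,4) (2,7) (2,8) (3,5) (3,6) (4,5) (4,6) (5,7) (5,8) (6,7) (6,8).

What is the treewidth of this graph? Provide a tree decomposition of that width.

Treewidth 3.
One such decomposition:
Bags: B1 = {2, 3, 5, 6}  B2 = {1, 2, 5, 6}  B3 = {2, 5, 6, 7}  B4 = {2, 5, 6, 8}  B5 = {2, 4, 5, 6}
Tree: B1–B2, B2–B3, B3–B4, B4–B5

Every bag has size at most 4, so the width is 4 − 1 = 3 and tw(G) ≤ 3. For the lower bound: the 4 vertex sets {2,3}, {1,6}, {5}, {7} are disjoint, each induces a connected subgraph, and every pair is joined by at least one edge of G. Contracting each set to a single vertex therefore yields K_{4} as a minor, and since treewidth is minor-monotone, tw(G) ≥ tw(K_{4}) = 3. Combining the bounds, tw(G) = 3.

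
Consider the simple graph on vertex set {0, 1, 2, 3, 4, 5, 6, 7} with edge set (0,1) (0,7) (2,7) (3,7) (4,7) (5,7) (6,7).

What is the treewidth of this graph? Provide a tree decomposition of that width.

Each bag holds 2 vertices, so the decomposition has width 1, which upper-bounds the treewidth. Any graph with an edge has treewidth ≥ 1, and G has the edge 7–6. Therefore the treewidth is 1.

Treewidth 1.
One optimal decomposition is:
Bags: B1 = {6, 7}  B2 = {5, 7}  B3 = {4, 7}  B4 = {2, 7}  B5 = {3, 7}  B6 = {0, 7}  B7 = {0, 1}
Tree: B1–B2, B2–B3, B3–B4, B2–B5, B5–B6, B6–B7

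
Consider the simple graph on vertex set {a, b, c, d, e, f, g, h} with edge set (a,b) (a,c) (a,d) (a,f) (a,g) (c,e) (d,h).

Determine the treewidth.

1

A width-1 tree decomposition is:
Bags: B1 = {a, c}  B2 = {c, e}  B3 = {a, f}  B4 = {a, d}  B5 = {d, h}  B6 = {a, b}  B7 = {a, g}
Tree: B1–B2, B1–B3, B1–B4, B4–B5, B1–B6, B4–B7
The largest bag has 2 vertices, giving width 1; this decomposition certifies tw(G) ≤ 1. Since G has at least one edge (e.g. c–a), it is not an edgeless graph, so tw(G) ≥ 1. Therefore the treewidth is 1.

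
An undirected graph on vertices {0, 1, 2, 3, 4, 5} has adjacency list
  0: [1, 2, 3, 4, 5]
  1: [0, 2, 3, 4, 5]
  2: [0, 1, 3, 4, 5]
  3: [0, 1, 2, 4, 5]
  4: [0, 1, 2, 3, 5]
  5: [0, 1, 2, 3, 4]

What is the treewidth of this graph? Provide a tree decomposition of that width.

With just one bag of size 6, the width is 6 − 1 = 5, so tw(G) ≤ 5. For the lower bound, the 6 vertices {0, 1, 2, 3, 4, 5} are pairwise adjacent, and any tree decomposition puts a clique entirely inside one bag — forcing width ≥ 5. Therefore the treewidth is 5.

Treewidth 5.
One such decomposition:
Bags: B1 = {0, 1, 2, 3, 4, 5}
Tree: (single bag)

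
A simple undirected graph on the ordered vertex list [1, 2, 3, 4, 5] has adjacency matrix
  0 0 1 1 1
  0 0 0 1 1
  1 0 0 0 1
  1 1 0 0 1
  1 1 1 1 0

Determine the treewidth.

2

A width-2 tree decomposition is:
Bags: B1 = {1, 4, 5}  B2 = {1, 3, 5}  B3 = {2, 4, 5}
Tree: B1–B2, B1–B3
Every bag has size at most 3, so the width is 3 − 1 = 2 and tw(G) ≤ 2. On the other hand G contains the 3-clique {1, 3, 5}. A clique must lie in a single bag of any decomposition, so no decomposition can have width below 2. The upper and lower bounds meet at 2, so that is the treewidth.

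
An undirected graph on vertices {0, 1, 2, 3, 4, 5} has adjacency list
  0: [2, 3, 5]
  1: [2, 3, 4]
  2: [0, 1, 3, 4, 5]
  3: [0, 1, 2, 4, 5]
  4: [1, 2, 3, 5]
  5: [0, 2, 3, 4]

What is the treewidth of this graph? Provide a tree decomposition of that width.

Treewidth 3.
One optimal decomposition is:
Bags: B1 = {2, 3, 4, 5}  B2 = {1, 2, 3, 4}  B3 = {0, 2, 3, 5}
Tree: B1–B2, B1–B3

Every bag has size at most 4, so the width is 4 − 1 = 3 and tw(G) ≤ 3. Conversely, {0, 2, 3, 5} is a clique of size 4, and the vertices of any clique must share a bag in every tree decomposition; so some bag has ≥ 4 vertices and tw(G) ≥ 3. The upper and lower bounds meet at 3, so that is the treewidth.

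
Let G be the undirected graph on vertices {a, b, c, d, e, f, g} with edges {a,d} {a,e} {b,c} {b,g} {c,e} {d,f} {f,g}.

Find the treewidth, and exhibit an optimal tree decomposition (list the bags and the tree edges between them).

Treewidth 2.
One such decomposition:
Bags: B1 = {a, d, e}  B2 = {c, d, e}  B3 = {b, c, d}  B4 = {b, d, g}  B5 = {d, f, g}
Tree: B1–B2, B2–B3, B3–B4, B4–B5

The largest bag has 3 vertices, giving width 2; this decomposition certifies tw(G) ≤ 2. For the lower bound, G contains the cycle d–a–e–c–b–g–f–d, so G is not a forest; only forests have treewidth ≤ 1, hence tw(G) ≥ 2. The upper and lower bounds meet at 2, so that is the treewidth.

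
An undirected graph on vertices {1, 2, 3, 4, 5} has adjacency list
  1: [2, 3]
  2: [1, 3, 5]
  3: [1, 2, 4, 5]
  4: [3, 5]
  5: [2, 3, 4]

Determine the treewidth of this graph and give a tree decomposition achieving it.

Every bag has size at most 3, so the width is 3 − 1 = 2 and tw(G) ≤ 2. For the lower bound, the 3 vertices {1, 2, 3} are pairwise adjacent, and any tree decomposition puts a clique entirely inside one bag — forcing width ≥ 2. The upper and lower bounds meet at 2, so that is the treewidth.

Treewidth 2.
Bags: B1 = {2, 3, 5}  B2 = {3, 4, 5}  B3 = {1, 2, 3}
Tree: B1–B2, B1–B3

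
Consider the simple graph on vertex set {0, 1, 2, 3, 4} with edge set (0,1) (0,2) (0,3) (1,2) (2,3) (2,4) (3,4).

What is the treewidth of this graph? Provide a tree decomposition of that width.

The largest bag has 3 vertices, giving width 2; this decomposition certifies tw(G) ≤ 2. Conversely, {0, 1, 2} is a clique of size 3, and the vertices of any clique must share a bag in every tree decomposition; so some bag has ≥ 3 vertices and tw(G) ≥ 2. Combining the bounds, tw(G) = 2.

Treewidth 2.
Bags: B1 = {0, 2, 3}  B2 = {2, 3, 4}  B3 = {0, 1, 2}
Tree: B1–B2, B1–B3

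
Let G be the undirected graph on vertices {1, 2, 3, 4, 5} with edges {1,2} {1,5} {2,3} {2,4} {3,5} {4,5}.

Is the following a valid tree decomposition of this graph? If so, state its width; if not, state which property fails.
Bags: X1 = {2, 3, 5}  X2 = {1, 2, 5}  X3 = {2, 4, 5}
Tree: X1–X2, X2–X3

Yes; width 2.

Vertex coverage: the bags together contain {1, 2, 3, 4, 5}, the full vertex set. Edge coverage: each edge of G has both endpoints in at least one bag. Running intersection: for every vertex, the bags containing it form a connected subtree. All three properties hold, so this is a valid tree decomposition of width max|bag| − 1 = 2, and hence tw(G) ≤ 2.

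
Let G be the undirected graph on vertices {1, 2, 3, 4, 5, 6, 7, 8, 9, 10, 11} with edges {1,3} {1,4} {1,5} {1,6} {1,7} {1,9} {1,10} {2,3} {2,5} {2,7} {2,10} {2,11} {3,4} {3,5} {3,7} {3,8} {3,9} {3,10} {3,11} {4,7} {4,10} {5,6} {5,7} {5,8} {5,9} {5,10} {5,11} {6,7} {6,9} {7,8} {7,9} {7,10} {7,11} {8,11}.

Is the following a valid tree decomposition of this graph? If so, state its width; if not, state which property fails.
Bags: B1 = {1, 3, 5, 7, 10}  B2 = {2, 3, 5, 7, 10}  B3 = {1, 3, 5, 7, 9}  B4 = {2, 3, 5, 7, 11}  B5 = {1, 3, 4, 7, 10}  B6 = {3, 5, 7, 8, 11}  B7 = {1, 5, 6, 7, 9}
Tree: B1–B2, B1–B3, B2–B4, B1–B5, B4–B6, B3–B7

Every vertex of G appears in some bag (union = {1, 2, 3, 4, 5, 6, 7, 8, 9, 10, 11}); every edge is covered by a bag; and for each vertex v the set of bags containing v is connected in the bag tree. The decomposition is therefore valid. The largest bag has 5 vertices, so the width is 4.

Yes; width 4.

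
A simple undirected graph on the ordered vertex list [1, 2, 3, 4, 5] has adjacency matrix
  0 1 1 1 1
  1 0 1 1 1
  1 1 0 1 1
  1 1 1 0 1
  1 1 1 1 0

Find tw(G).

A width-4 tree decomposition is:
Bags: B1 = {1, 2, 3, 4, 5}
Tree: (single bag)
With just one bag of size 5, the width is 5 − 1 = 4, so tw(G) ≤ 4. Conversely, {1, 2, 3, 4, 5} is a clique of size 5, and the vertices of any clique must share a bag in every tree decomposition; so some bag has ≥ 5 vertices and tw(G) ≥ 4. Therefore the treewidth is 4.

4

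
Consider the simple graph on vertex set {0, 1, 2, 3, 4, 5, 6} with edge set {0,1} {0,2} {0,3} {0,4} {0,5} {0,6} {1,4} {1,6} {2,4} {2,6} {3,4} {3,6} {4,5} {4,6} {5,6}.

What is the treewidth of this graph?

3

A width-3 tree decomposition is:
Bags: B1 = {0, 1, 4, 6}  B2 = {0, 3, 4, 6}  B3 = {0, 2, 4, 6}  B4 = {0, 4, 5, 6}
Tree: B1–B2, B1–B3, B3–B4
Each bag holds 4 vertices, so the decomposition has width 3, which upper-bounds the treewidth. On the other hand G contains the 4-clique {0, 1, 4, 6}. A clique must lie in a single bag of any decomposition, so no decomposition can have width below 3. Combining the bounds, tw(G) = 3.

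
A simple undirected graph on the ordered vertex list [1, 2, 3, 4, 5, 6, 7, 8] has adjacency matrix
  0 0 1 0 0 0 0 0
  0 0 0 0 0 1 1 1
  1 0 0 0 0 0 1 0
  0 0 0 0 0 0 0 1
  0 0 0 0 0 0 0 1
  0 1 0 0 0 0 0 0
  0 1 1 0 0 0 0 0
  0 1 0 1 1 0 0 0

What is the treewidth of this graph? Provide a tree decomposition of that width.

Treewidth 1.
One such decomposition:
Bags: B1 = {5, 8}  B2 = {4, 8}  B3 = {2, 8}  B4 = {2, 7}  B5 = {3, 7}  B6 = {2, 6}  B7 = {1, 3}
Tree: B1–B2, B1–B3, B3–B4, B4–B5, B3–B6, B5–B7

Each bag holds 2 vertices, so the decomposition has width 1, which upper-bounds the treewidth. G has an edge, so its treewidth is at least 1. Combining the bounds, tw(G) = 1.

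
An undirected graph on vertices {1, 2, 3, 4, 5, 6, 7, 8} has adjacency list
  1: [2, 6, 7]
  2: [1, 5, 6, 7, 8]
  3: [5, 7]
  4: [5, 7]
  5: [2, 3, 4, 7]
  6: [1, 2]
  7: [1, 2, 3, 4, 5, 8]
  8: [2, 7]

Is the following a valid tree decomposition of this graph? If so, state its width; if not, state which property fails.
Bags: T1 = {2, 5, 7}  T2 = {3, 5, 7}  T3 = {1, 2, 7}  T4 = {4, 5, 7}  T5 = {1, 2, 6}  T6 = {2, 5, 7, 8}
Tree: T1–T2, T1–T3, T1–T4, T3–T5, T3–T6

No — bags containing vertex 5 are not connected in the tree.

A tree decomposition must satisfy three properties: every vertex lies in some bag; for every edge, both endpoints lie together in some bag; and for every vertex, the bags containing it form a connected subtree. Here bags containing vertex 5 are not connected in the tree, so the decomposition is invalid.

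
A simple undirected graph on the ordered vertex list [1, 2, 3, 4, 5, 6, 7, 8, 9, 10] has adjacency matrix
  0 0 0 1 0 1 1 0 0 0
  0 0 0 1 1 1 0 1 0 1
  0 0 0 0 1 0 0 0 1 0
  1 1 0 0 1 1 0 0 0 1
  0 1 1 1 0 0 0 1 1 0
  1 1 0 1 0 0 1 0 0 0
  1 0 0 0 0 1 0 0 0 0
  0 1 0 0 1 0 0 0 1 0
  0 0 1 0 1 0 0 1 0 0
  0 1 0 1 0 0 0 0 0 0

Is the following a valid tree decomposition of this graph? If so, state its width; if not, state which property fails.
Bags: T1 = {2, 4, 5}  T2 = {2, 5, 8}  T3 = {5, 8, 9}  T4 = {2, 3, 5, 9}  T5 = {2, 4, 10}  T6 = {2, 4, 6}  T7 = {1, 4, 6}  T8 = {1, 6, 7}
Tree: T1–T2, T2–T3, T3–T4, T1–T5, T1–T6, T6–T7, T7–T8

A tree decomposition must satisfy three properties: every vertex lies in some bag; for every edge, both endpoints lie together in some bag; and for every vertex, the bags containing it form a connected subtree. Here bags containing vertex 2 are not connected in the tree, so the decomposition is invalid.

No — bags containing vertex 2 are not connected in the tree.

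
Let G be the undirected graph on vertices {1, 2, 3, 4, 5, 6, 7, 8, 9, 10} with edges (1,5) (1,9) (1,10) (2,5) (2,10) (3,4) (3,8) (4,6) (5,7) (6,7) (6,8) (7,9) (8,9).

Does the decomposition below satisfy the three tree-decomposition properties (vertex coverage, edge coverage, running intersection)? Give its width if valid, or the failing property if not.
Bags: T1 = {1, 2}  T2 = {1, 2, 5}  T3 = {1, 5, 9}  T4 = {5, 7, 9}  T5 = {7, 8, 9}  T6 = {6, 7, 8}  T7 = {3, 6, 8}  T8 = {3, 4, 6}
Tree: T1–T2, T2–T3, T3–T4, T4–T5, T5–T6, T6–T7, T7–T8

A tree decomposition must satisfy three properties: every vertex lies in some bag; for every edge, both endpoints lie together in some bag; and for every vertex, the bags containing it form a connected subtree. Here vertex 10 appears in no bag, so the decomposition is invalid.

No — vertex 10 appears in no bag.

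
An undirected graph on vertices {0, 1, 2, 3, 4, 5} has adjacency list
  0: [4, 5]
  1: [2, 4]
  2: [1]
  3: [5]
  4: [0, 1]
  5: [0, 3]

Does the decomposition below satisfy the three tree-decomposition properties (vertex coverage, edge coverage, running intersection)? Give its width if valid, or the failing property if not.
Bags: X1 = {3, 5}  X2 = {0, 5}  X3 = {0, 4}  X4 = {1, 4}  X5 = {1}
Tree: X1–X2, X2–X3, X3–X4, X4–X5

A tree decomposition must satisfy three properties: every vertex lies in some bag; for every edge, both endpoints lie together in some bag; and for every vertex, the bags containing it form a connected subtree. Here vertex 2 appears in no bag, so the decomposition is invalid.

No — vertex 2 appears in no bag.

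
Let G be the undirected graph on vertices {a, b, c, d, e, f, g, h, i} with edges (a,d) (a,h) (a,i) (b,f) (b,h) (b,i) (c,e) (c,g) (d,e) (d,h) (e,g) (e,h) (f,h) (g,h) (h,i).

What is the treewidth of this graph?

A width-2 tree decomposition is:
Bags: B1 = {a, d, h}  B2 = {d, e, h}  B3 = {a, h, i}  B4 = {b, h, i}  B5 = {b, f, h}  B6 = {e, g, h}  B7 = {c, e, g}
Tree: B1–B2, B1–B3, B3–B4, B4–B5, B2–B6, B6–B7
Each bag holds 3 vertices, so the decomposition has width 2, which upper-bounds the treewidth. On the other hand G contains the 3-clique {d, e, h}. A clique must lie in a single bag of any decomposition, so no decomposition can have width below 2. Hence tw(G) = 2 exactly.

2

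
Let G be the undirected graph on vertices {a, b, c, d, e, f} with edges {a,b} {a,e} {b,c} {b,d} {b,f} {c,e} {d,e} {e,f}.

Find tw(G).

A width-2 tree decomposition is:
Bags: B1 = {a, b, e}  B2 = {b, c, e}  B3 = {b, d, e}  B4 = {b, e, f}
Tree: B1–B2, B2–B3, B3–B4
The largest bag has 3 vertices, giving width 2; this decomposition certifies tw(G) ≤ 2. For the lower bound, G contains the cycle a–b–c–e–a, so G is not a forest; only forests have treewidth ≤ 1, hence tw(G) ≥ 2. Combining the bounds, tw(G) = 2.

2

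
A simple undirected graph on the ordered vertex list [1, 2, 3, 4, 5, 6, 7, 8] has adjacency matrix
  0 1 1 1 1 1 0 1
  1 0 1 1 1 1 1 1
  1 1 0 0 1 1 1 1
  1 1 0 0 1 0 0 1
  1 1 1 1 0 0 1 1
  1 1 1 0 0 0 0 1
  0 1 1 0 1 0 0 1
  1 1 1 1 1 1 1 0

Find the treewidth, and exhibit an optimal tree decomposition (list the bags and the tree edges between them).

Treewidth 4.
One optimal decomposition is:
Bags: B1 = {1, 2, 4, 5, 8}  B2 = {1, 2, 3, 5, 8}  B3 = {2, 3, 5, 7, 8}  B4 = {1, 2, 3, 6, 8}
Tree: B1–B2, B2–B3, B2–B4

Each bag holds 5 vertices, so the decomposition has width 4, which upper-bounds the treewidth. For the lower bound, the 5 vertices {1, 2, 3, 5, 8} are pairwise adjacent, and any tree decomposition puts a clique entirely inside one bag — forcing width ≥ 4. The upper and lower bounds meet at 4, so that is the treewidth.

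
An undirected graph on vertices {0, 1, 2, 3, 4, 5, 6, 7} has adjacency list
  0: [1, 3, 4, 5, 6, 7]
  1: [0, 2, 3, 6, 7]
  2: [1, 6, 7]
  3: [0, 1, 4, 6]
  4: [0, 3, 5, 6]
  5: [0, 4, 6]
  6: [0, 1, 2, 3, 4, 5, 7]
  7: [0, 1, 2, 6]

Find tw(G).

A width-3 tree decomposition is:
Bags: B1 = {0, 1, 6, 7}  B2 = {0, 1, 3, 6}  B3 = {0, 3, 4, 6}  B4 = {1, 2, 6, 7}  B5 = {0, 4, 5, 6}
Tree: B1–B2, B2–B3, B1–B4, B3–B5
Every bag has size at most 4, so the width is 4 − 1 = 3 and tw(G) ≤ 3. Conversely, {0, 1, 3, 6} is a clique of size 4, and the vertices of any clique must share a bag in every tree decomposition; so some bag has ≥ 4 vertices and tw(G) ≥ 3. Therefore the treewidth is 3.

3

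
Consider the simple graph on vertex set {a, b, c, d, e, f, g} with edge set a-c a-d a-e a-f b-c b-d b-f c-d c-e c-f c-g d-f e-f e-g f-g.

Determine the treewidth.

A width-3 tree decomposition is:
Bags: B1 = {a, c, e, f}  B2 = {a, c, d, f}  B3 = {b, c, d, f}  B4 = {c, e, f, g}
Tree: B1–B2, B2–B3, B1–B4
The largest bag has 4 vertices, giving width 3; this decomposition certifies tw(G) ≤ 3. Conversely, {a, c, d, f} is a clique of size 4, and the vertices of any clique must share a bag in every tree decomposition; so some bag has ≥ 4 vertices and tw(G) ≥ 3. Hence tw(G) = 3 exactly.

3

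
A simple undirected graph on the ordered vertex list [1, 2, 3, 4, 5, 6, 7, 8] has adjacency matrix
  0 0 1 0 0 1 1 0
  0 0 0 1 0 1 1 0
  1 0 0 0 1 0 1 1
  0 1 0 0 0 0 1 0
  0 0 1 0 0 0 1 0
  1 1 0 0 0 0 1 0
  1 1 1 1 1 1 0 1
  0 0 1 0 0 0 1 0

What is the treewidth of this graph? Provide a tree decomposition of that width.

Each bag holds 3 vertices, so the decomposition has width 2, which upper-bounds the treewidth. For the lower bound, the 3 vertices {2, 4, 7} are pairwise adjacent, and any tree decomposition puts a clique entirely inside one bag — forcing width ≥ 2. Combining the bounds, tw(G) = 2.

Treewidth 2.
One such decomposition:
Bags: B1 = {3, 5, 7}  B2 = {3, 7, 8}  B3 = {1, 3, 7}  B4 = {1, 6, 7}  B5 = {2, 6, 7}  B6 = {2, 4, 7}
Tree: B1–B2, B1–B3, B3–B4, B4–B5, B5–B6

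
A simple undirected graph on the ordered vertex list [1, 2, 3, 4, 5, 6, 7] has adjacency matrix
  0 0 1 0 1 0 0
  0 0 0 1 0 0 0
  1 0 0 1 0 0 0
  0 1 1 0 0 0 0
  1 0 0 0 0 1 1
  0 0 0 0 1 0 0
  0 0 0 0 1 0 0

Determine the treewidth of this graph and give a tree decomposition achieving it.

Treewidth 1.
Bags: B1 = {5, 7}  B2 = {5, 6}  B3 = {1, 5}  B4 = {1, 3}  B5 = {3, 4}  B6 = {2, 4}
Tree: B1–B2, B1–B3, B3–B4, B4–B5, B5–B6

The largest bag has 2 vertices, giving width 1; this decomposition certifies tw(G) ≤ 1. Any graph with an edge has treewidth ≥ 1, and G has the edge 7–5. The upper and lower bounds meet at 1, so that is the treewidth.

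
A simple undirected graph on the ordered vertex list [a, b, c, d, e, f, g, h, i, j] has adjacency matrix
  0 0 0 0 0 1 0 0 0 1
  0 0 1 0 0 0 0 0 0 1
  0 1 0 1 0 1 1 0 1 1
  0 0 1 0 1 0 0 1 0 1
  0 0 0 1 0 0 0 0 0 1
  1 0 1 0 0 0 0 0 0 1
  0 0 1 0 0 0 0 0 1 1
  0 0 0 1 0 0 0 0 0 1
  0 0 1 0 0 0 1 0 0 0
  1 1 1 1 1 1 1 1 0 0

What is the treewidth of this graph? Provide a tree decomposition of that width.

The largest bag has 3 vertices, giving width 2; this decomposition certifies tw(G) ≤ 2. For the lower bound, the 3 vertices {d, e, j} are pairwise adjacent, and any tree decomposition puts a clique entirely inside one bag — forcing width ≥ 2. Hence tw(G) = 2 exactly.

Treewidth 2.
One such decomposition:
Bags: B1 = {c, d, j}  B2 = {c, g, j}  B3 = {d, e, j}  B4 = {b, c, j}  B5 = {c, f, j}  B6 = {d, h, j}  B7 = {c, g, i}  B8 = {a, f, j}
Tree: B1–B2, B1–B3, B2–B4, B2–B5, B3–B6, B2–B7, B5–B8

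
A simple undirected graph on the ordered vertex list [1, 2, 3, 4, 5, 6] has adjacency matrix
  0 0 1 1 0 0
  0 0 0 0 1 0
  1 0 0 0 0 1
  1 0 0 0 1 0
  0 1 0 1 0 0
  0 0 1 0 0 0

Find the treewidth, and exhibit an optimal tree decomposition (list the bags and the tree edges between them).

Treewidth 1.
One such decomposition:
Bags: B1 = {3, 6}  B2 = {1, 3}  B3 = {1, 4}  B4 = {4, 5}  B5 = {2, 5}
Tree: B1–B2, B2–B3, B3–B4, B4–B5

Every bag has size at most 2, so the width is 2 − 1 = 1 and tw(G) ≤ 1. Since G has at least one edge (e.g. 6–3), it is not an edgeless graph, so tw(G) ≥ 1. Combining the bounds, tw(G) = 1.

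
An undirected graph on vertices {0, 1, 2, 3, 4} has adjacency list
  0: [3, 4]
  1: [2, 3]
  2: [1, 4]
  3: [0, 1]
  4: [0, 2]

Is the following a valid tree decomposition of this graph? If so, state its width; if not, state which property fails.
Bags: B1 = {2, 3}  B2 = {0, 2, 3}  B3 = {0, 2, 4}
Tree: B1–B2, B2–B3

No — vertex 1 appears in no bag.

A tree decomposition must satisfy three properties: every vertex lies in some bag; for every edge, both endpoints lie together in some bag; and for every vertex, the bags containing it form a connected subtree. Here vertex 1 appears in no bag, so the decomposition is invalid.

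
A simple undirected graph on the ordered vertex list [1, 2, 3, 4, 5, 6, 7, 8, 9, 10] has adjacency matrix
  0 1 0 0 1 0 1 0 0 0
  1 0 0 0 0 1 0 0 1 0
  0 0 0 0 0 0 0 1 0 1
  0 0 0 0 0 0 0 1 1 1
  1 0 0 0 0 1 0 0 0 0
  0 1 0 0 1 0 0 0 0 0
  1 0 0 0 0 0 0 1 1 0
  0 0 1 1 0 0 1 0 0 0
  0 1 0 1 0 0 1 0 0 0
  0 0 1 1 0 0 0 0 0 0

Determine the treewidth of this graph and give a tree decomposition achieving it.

Treewidth 2.
One optimal decomposition is:
Bags: B1 = {3, 8, 10}  B2 = {4, 8, 10}  B3 = {4, 7, 8}  B4 = {4, 7, 9}  B5 = {1, 7, 9}  B6 = {1, 2, 9}  B7 = {1, 2, 5}  B8 = {2, 5, 6}
Tree: B1–B2, B2–B3, B3–B4, B4–B5, B5–B6, B6–B7, B7–B8

Each bag holds 3 vertices, so the decomposition has width 2, which upper-bounds the treewidth. The edges 3–10–4–8–3 form a cycle, so G is not a tree and its treewidth is at least 2. Therefore the treewidth is 2.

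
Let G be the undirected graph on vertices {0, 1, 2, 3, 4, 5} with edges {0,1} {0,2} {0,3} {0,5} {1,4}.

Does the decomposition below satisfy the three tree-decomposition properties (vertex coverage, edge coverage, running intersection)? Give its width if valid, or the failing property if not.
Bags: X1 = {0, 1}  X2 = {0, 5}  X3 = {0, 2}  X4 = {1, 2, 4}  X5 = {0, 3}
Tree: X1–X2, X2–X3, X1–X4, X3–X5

A tree decomposition must satisfy three properties: every vertex lies in some bag; for every edge, both endpoints lie together in some bag; and for every vertex, the bags containing it form a connected subtree. Here bags containing vertex 2 are not connected in the tree, so the decomposition is invalid.

No — bags containing vertex 2 are not connected in the tree.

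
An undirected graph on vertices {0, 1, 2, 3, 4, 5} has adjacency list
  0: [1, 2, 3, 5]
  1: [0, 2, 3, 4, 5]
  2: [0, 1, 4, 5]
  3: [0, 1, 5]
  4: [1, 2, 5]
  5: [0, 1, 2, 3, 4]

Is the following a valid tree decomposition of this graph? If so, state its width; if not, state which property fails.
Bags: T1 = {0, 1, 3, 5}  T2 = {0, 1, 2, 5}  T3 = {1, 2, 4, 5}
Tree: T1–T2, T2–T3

Yes; width 3.

Checking the three conditions: (i) the bags cover all of {0, 1, 2, 3, 4, 5}; (ii) for each edge, some bag contains both endpoints; (iii) the bags containing any fixed vertex form a subtree. All hold, so the decomposition is valid with width 4 − 1 = 3.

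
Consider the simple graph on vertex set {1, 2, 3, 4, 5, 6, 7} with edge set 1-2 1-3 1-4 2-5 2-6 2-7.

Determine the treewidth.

1

A width-1 tree decomposition is:
Bags: B1 = {2, 7}  B2 = {1, 2}  B3 = {1, 3}  B4 = {1, 4}  B5 = {2, 6}  B6 = {2, 5}
Tree: B1–B2, B2–B3, B3–B4, B2–B5, B1–B6
Every bag has size at most 2, so the width is 2 − 1 = 1 and tw(G) ≤ 1. Since G has at least one edge (e.g. 2–7), it is not an edgeless graph, so tw(G) ≥ 1. Hence tw(G) = 1 exactly.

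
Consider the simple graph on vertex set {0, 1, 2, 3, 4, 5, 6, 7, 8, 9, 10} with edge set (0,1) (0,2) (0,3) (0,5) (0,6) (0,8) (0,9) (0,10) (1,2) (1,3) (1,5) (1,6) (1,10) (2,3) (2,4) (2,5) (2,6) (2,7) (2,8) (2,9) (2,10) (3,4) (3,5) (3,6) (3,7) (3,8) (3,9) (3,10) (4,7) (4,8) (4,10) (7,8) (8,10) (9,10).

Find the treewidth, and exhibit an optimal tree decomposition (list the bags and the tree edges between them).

Treewidth 4.
One such decomposition:
Bags: B1 = {0, 1, 2, 3, 10}  B2 = {0, 1, 2, 3, 6}  B3 = {0, 2, 3, 8, 10}  B4 = {2, 3, 4, 8, 10}  B5 = {0, 1, 2, 3, 5}  B6 = {2, 3, 4, 7, 8}  B7 = {0, 2, 3, 9, 10}
Tree: B1–B2, B1–B3, B3–B4, B1–B5, B4–B6, B1–B7

Each bag holds 5 vertices, so the decomposition has width 4, which upper-bounds the treewidth. On the other hand G contains the 5-clique {0, 2, 3, 8, 10}. A clique must lie in a single bag of any decomposition, so no decomposition can have width below 4. Hence tw(G) = 4 exactly.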